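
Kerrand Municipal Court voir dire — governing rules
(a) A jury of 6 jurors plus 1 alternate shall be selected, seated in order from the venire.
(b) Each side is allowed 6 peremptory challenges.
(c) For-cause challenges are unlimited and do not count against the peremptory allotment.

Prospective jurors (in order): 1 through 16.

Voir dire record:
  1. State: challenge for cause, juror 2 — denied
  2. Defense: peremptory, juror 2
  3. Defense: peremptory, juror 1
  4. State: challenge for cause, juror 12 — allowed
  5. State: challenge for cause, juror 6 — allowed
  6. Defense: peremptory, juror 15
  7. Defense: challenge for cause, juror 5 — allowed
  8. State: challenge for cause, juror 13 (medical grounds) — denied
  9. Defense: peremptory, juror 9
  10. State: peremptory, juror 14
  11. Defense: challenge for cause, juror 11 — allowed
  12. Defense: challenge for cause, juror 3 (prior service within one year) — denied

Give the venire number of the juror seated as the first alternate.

16

Removed: #1, #2, #5, #6, #9, #11, #12, #14, #15. (#3, #13 stay — for-cause denied.)
Filling seats in venire order through position 7: #3, #4, #7, #8, #10, #13, #16.
So alternate 1 is #16.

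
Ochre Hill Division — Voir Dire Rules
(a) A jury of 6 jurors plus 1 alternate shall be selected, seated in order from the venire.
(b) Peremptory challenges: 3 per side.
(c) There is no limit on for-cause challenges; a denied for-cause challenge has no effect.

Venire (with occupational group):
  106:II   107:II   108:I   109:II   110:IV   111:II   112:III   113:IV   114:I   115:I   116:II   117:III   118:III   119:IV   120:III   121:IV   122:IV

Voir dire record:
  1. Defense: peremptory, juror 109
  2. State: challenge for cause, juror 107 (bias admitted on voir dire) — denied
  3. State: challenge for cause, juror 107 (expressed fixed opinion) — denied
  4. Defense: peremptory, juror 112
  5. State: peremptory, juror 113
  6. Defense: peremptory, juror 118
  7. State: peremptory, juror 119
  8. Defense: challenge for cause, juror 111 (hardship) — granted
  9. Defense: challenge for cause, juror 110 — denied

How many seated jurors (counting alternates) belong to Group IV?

Removed: #109, #111, #112, #113, #118, #119.
Seated (7 incl. alternates): #106, #107, #108, #110, #114, #115, #116.
Of those, in Group IV: #110 → 1.

1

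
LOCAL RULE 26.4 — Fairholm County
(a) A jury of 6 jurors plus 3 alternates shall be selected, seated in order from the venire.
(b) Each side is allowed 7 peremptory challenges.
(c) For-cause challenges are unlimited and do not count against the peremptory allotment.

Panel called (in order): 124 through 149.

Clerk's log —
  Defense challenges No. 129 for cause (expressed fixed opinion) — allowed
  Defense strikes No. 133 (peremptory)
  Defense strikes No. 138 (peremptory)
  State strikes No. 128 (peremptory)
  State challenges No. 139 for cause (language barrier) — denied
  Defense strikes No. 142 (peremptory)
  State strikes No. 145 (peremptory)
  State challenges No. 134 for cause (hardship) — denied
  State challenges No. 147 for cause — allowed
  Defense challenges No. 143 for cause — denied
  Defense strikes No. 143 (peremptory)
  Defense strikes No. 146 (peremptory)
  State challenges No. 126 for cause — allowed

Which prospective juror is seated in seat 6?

Removed: #126, #128, #129, #133, #138, #142, #143, #145, #146, #147. (#134, #139 stay — for-cause denied.)
Seating in order: seats 1–6 → #124, #125, #127, #130, #131, #132; alternates → #134, #135, #136.
So seat 6 is #132.

132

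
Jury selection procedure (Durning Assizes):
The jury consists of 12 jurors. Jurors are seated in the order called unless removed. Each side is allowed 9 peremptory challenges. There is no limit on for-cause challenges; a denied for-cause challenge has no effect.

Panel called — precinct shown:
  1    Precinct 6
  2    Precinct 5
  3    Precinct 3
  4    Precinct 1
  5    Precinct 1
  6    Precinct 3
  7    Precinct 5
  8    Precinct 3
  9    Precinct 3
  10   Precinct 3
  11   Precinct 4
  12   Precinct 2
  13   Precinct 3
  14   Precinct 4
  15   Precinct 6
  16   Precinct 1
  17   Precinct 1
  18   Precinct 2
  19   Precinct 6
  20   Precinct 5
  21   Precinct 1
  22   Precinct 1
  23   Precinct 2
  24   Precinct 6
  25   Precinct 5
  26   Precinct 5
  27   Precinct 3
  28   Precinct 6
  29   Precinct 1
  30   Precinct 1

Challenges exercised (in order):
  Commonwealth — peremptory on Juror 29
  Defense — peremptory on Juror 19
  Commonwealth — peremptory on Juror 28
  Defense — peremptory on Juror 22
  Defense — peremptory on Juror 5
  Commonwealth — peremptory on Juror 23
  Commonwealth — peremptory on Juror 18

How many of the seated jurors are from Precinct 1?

Removed: #5, #18, #19, #22, #23, #28, #29.
Seated jurors 1–12: #1, #2, #3, #4, #6, #7, #8, #9, #10, #11, #12, #13.
Of those, in Precinct 1: #4 → 1.

1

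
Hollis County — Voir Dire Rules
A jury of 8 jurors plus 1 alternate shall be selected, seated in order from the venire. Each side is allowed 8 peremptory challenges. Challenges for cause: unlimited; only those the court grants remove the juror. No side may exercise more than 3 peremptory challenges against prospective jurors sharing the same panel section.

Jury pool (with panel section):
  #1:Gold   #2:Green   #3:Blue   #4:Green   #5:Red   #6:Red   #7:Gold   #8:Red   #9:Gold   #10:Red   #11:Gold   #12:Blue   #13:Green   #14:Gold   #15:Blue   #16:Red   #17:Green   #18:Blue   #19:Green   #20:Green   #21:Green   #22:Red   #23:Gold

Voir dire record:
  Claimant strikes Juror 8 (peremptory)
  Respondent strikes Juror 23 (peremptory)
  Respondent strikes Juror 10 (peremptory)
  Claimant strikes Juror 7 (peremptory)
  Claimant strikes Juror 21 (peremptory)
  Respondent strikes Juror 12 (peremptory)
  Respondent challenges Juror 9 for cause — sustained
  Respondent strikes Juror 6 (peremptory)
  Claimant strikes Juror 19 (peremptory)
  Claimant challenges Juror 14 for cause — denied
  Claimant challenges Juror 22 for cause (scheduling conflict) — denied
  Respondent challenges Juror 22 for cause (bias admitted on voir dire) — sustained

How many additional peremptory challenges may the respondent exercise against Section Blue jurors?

Respondent peremptories so far: #23, #10, #12, #6 — 4 of 8 used, 4 left overall.
Against Section Blue: #12 — 1 used; per-section cap 3 leaves 2.
Binding limit: min(4, 2) = 2.

2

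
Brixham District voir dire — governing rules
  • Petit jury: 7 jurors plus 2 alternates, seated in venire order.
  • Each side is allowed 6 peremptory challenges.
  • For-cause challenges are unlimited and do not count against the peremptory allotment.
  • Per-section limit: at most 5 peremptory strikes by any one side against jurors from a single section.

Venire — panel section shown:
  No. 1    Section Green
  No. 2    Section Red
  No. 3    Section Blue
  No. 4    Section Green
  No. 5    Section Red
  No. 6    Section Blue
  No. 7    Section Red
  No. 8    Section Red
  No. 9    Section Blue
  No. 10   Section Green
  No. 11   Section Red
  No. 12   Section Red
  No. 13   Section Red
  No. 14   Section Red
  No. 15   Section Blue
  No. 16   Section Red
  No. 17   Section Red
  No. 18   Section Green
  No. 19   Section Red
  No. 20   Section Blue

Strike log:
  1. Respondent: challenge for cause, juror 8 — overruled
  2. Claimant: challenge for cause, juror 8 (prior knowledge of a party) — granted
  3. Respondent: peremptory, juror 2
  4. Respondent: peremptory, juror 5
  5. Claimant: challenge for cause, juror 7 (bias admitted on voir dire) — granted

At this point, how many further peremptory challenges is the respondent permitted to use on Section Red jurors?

Respondent peremptories so far: #2, #5 — 2 of 6 used, 4 left overall.
Against Section Red: #2, #5 — 2 used; per-section cap 5 leaves 3.
Binding limit: min(4, 3) = 3.

3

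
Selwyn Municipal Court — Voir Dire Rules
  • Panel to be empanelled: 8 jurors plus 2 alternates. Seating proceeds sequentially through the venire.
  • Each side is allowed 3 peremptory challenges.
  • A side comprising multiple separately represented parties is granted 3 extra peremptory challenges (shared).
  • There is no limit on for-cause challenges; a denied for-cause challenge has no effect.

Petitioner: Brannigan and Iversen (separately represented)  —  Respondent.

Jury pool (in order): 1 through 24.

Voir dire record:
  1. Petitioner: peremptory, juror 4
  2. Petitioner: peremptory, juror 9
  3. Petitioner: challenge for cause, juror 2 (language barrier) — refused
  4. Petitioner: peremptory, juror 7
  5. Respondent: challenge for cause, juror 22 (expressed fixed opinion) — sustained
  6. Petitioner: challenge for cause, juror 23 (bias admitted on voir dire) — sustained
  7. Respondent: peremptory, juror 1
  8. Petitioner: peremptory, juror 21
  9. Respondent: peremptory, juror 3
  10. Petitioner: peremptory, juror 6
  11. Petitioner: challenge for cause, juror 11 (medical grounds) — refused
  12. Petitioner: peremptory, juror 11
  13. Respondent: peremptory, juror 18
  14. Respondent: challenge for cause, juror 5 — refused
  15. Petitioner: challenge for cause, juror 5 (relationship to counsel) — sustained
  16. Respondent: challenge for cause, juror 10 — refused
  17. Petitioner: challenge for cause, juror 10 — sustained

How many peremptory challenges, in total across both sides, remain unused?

Petitioner allotment: 3 base + 3 multi-party = 6. Respondent allotment: 3.
Petitioner peremptories used: #4, #9, #7, #21, #6, #11 — 6 (for-cause on #2, #23, #11, #5, #10 don't count).
Respondent peremptories used: #1, #3, #18 — 3 (for-cause on #22, #5, #10 don't count).
Remaining: (6 − 6) + (3 − 3) = 0.

0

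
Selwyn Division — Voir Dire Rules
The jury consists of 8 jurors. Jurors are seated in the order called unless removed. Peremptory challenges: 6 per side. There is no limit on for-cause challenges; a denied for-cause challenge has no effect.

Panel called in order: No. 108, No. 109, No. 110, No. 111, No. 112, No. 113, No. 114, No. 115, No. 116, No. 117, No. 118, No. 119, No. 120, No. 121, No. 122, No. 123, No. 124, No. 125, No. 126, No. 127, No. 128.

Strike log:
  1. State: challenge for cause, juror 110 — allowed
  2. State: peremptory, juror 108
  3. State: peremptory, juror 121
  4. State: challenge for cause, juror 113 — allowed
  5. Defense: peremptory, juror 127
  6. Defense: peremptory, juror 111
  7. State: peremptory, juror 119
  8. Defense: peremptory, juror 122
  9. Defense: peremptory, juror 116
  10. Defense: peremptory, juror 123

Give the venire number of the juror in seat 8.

124

Removed: #108, #110, #111, #113, #116, #119, #121, #122, #123, #127.
Seating in order: seats 1–8 → #109, #112, #114, #115, #117, #118, #120, #124.
So seat 8 is #124.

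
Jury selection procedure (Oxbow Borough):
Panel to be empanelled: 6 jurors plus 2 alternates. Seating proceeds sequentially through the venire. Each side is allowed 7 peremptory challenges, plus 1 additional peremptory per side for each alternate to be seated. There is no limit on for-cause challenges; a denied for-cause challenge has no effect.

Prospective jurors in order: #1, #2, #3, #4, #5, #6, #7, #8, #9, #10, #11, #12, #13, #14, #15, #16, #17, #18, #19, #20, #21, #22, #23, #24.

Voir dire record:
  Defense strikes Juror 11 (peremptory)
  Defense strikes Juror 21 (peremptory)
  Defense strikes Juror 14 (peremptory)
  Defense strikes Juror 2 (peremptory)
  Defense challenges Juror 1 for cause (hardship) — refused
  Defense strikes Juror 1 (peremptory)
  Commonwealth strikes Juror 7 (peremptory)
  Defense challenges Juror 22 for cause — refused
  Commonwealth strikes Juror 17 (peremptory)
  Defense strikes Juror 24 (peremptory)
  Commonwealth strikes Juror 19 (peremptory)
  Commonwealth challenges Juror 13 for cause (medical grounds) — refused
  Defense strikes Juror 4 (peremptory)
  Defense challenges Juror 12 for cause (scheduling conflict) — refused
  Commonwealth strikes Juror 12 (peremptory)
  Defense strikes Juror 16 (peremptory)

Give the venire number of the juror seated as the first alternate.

Removed: #1, #2, #4, #7, #11, #12, #14, #16, #17, #19, #21, #24. (#13, #22 stay — for-cause denied.)
Seating in order: seats 1–6 → #3, #5, #6, #8, #9, #10; alternates → #13, #15.
So alternate 1 is #13.

13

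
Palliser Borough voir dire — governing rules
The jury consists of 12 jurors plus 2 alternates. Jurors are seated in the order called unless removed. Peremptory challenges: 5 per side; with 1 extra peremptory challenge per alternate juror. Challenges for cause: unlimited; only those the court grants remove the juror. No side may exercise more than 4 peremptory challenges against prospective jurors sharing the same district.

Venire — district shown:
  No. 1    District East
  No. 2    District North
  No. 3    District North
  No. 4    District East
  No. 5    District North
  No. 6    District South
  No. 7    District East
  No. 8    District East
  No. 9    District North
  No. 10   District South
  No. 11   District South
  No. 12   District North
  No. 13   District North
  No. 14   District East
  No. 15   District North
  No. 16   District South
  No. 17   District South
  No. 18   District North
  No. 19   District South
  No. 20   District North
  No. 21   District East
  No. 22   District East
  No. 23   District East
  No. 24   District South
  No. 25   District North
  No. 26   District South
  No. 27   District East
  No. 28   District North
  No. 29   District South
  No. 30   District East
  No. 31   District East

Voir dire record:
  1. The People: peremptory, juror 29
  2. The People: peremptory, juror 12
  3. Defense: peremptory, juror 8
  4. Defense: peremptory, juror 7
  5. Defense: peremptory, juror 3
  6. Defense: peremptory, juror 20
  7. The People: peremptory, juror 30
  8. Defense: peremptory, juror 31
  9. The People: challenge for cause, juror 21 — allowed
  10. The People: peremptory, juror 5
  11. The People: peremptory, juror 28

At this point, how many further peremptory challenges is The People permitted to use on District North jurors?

The People peremptories so far: #29, #12, #30, #5, #28 — 5 of 7 used, 2 left overall.
Against District North: #12, #5, #28 — 3 used; per-district cap 4 leaves 1.
Binding limit: min(2, 1) = 1.

1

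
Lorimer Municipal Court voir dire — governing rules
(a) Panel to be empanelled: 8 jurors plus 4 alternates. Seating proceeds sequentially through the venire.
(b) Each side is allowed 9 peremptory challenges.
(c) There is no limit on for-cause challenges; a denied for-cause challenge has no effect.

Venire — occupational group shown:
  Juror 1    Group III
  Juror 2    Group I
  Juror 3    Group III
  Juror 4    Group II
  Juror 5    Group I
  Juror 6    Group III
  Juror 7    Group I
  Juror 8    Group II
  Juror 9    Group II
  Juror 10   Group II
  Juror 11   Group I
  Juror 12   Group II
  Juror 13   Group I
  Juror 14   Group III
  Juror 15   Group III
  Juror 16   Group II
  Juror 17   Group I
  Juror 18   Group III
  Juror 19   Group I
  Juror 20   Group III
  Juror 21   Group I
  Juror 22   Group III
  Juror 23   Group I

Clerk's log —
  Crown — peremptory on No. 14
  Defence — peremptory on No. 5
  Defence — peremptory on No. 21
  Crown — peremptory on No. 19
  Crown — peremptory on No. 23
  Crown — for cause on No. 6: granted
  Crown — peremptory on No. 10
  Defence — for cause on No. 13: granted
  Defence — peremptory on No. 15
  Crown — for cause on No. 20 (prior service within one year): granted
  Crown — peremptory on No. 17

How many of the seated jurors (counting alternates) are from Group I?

3

Removed: #5, #6, #10, #13, #14, #15, #17, #19, #20, #21, #23.
Seated (12 incl. alternates): #1, #2, #3, #4, #7, #8, #9, #11, #12, #16, #18, #22.
Of those, in Group I: #2, #7, #11 → 3.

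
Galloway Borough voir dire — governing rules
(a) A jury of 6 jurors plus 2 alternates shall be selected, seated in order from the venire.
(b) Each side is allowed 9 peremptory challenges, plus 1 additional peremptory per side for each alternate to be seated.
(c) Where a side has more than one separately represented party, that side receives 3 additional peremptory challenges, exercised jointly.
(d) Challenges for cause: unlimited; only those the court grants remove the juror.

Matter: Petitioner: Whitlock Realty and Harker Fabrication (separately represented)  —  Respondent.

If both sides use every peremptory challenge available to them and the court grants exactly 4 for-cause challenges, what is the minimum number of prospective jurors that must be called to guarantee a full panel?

37

Seats to fill: 6 + 2 alternates = 8.
Peremptories — Petitioner: 9 + 1×2 + 3 = 14; Respondent: 9 + 1×2 = 11; total 25.
For-cause removals: 4.
Minimum venire: 8 + 25 + 4 = 37.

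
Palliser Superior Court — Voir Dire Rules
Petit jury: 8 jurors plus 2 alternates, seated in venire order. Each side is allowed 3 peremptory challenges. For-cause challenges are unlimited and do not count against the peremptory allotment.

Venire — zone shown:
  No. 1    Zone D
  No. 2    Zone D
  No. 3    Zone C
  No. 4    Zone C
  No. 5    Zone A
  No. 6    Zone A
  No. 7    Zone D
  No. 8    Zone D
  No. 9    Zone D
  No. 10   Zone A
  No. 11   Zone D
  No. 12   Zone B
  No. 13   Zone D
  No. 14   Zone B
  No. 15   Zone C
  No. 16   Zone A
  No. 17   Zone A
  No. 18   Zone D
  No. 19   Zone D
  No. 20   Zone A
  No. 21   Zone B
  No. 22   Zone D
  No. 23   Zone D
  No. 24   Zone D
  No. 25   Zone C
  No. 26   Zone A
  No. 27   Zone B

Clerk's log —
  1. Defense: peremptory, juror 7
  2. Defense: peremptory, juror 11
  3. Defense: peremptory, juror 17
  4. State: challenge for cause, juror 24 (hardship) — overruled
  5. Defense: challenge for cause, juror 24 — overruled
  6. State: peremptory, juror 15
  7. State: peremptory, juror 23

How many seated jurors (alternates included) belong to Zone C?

2

Removed: #7, #11, #15, #17, #23.
Seated (10 incl. alternates): #1, #2, #3, #4, #5, #6, #8, #9, #10, #12.
Of those, in Zone C: #3, #4 → 2.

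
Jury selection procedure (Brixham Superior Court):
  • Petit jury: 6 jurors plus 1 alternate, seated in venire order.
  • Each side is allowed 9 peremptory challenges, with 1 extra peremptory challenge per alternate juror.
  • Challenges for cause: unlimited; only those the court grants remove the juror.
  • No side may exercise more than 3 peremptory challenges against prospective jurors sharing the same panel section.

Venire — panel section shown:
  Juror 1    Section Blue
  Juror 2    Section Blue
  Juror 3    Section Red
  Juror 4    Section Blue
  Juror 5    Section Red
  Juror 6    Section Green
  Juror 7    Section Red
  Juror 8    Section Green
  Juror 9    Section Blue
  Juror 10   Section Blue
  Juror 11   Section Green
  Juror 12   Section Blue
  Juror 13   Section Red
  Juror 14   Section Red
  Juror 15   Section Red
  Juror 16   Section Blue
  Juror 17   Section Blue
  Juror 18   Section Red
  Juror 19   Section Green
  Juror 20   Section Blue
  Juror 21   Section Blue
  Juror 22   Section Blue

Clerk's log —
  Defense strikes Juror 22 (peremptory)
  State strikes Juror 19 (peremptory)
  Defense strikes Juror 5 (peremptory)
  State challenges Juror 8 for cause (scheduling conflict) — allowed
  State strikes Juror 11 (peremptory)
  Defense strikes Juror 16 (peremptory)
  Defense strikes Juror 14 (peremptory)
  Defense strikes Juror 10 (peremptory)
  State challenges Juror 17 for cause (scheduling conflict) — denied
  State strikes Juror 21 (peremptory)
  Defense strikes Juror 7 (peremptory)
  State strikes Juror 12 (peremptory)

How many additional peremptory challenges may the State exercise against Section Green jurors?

State peremptories so far: #19, #11, #21, #12 — 4 of 10 used, 6 left overall.
Against Section Green: #19, #11 — 2 used; per-section cap 3 leaves 1.
Binding limit: min(6, 1) = 1.

1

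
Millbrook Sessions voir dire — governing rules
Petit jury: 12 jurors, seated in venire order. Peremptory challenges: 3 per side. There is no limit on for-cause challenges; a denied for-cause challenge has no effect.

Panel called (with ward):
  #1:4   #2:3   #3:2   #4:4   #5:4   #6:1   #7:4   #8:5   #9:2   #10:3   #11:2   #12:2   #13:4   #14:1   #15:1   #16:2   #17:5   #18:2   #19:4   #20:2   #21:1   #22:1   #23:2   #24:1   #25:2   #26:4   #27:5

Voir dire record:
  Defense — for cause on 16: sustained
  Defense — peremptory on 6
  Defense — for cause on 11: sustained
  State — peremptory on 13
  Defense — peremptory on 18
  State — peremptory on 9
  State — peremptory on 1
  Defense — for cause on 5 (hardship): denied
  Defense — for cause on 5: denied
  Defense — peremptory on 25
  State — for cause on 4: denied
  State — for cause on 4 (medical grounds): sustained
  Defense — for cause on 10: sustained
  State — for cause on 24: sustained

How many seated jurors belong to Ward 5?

Removed: #1, #4, #6, #9, #10, #11, #13, #16, #18, #24, #25.
Seated jurors 1–12: #2, #3, #5, #7, #8, #12, #14, #15, #17, #19, #20, #21.
Of those, in Ward 5: #8, #17 → 2.

2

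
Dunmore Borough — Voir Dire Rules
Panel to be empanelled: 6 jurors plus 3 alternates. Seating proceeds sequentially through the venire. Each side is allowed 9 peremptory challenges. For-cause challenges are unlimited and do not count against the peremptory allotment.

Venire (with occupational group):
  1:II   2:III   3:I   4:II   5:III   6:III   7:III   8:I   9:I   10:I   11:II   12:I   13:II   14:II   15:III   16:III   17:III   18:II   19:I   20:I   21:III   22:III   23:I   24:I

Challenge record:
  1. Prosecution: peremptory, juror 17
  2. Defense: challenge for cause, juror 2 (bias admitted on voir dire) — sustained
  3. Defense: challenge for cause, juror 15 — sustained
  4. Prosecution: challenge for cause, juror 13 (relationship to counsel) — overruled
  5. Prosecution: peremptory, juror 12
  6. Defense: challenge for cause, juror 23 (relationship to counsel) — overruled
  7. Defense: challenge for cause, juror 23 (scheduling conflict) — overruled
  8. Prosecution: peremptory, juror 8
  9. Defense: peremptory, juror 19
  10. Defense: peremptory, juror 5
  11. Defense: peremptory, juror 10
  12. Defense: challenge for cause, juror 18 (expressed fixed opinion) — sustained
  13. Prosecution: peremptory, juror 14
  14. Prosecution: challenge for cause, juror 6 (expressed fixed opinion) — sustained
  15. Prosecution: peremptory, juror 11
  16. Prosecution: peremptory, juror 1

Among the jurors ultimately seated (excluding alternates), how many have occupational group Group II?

Removed: #1, #2, #5, #6, #8, #10, #11, #12, #14, #15, #17, #18, #19.
Seated jurors 1–6: #3, #4, #7, #9, #13, #16 (alternates #20, #21, #22 not counted).
Of those, in Group II: #4, #13 → 2.

2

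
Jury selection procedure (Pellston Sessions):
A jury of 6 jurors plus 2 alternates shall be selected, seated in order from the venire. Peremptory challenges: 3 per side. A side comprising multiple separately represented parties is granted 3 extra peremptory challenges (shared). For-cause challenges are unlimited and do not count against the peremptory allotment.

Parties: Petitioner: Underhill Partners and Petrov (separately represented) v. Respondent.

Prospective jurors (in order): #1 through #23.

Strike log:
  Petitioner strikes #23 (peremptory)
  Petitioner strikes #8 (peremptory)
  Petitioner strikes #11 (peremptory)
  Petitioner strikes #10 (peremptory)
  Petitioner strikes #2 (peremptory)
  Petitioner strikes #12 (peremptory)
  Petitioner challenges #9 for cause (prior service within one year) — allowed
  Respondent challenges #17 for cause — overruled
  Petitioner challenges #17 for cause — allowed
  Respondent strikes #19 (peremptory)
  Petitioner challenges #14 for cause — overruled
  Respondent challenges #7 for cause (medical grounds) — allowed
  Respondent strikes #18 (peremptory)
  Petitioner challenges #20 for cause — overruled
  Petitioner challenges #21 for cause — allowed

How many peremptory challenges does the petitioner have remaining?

0

Petitioner allotment: 3 base + 3 multi-party = 6.
Petitioner peremptories used: #23, #8, #11, #10, #2, #12 — 6 (for-cause on #9, #17, #14, #20, #21 don't count).
Remaining: 6 − 6 = 0.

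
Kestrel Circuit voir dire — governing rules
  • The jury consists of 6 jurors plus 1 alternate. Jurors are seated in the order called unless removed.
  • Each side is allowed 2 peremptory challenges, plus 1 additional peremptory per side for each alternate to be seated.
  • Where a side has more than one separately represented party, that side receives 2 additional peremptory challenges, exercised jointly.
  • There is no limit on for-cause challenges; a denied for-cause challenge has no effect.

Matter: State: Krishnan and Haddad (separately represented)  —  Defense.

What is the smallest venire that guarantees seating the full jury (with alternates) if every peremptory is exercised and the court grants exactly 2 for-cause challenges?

Seats to fill: 6 + 1 alternates = 7.
Peremptories — State: 2 + 1×1 + 2 = 5; Defense: 2 + 1×1 = 3; total 8.
For-cause removals: 2.
Minimum venire: 7 + 8 + 2 = 17.

17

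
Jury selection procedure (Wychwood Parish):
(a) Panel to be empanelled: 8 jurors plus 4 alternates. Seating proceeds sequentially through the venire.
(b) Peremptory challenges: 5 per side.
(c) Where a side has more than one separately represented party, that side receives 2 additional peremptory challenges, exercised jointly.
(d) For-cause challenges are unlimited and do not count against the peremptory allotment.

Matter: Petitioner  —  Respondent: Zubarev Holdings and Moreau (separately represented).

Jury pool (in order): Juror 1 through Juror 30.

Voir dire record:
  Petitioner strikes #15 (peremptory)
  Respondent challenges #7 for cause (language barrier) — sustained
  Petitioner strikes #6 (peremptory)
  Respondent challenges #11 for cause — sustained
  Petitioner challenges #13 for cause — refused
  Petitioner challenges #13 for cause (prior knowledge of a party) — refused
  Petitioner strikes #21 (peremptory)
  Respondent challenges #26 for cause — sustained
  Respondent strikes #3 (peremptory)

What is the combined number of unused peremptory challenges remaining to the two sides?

Petitioner allotment: 5. Respondent allotment: 5 base + 2 multi-party = 7.
Petitioner peremptories used: #15, #6, #21 — 3 (for-cause on #13, #13 don't count).
Respondent peremptories used: #3 — 1 (for-cause on #7, #11, #26 don't count).
Remaining: (5 − 3) + (7 − 1) = 8.

8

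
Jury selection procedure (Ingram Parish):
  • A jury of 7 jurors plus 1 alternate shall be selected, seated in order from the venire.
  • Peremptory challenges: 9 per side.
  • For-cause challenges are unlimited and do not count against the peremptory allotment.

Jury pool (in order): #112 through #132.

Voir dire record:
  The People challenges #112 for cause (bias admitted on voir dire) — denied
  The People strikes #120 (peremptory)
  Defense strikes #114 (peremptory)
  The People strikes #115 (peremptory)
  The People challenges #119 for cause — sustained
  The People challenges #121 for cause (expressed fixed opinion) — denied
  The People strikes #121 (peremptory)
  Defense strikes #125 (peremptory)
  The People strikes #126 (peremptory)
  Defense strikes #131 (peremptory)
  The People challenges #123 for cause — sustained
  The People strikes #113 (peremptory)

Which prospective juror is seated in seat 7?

127

Removed: #113, #114, #115, #119, #120, #121, #123, #125, #126, #131. (#112 stays — for-cause denied.)
Seating in order: seats 1–7 → #112, #116, #117, #118, #122, #124, #127; alternates → #128.
So seat 7 is #127.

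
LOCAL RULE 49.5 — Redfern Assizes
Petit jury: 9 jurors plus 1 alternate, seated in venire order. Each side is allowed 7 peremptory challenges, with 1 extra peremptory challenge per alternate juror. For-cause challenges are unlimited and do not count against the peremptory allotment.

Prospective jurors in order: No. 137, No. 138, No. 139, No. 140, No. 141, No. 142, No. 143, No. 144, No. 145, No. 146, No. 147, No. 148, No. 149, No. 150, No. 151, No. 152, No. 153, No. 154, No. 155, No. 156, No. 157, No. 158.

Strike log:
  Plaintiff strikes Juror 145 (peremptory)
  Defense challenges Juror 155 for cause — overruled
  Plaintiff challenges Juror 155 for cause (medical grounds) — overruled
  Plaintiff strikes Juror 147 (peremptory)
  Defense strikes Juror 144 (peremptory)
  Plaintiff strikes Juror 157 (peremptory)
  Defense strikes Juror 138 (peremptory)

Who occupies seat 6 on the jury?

Removed: #138, #144, #145, #147, #157. (#155 stays — for-cause denied.)
Seating in order: seats 1–9 → #137, #139, #140, #141, #142, #143, #146, #148, #149; alternates → #150.
So seat 6 is #143.

143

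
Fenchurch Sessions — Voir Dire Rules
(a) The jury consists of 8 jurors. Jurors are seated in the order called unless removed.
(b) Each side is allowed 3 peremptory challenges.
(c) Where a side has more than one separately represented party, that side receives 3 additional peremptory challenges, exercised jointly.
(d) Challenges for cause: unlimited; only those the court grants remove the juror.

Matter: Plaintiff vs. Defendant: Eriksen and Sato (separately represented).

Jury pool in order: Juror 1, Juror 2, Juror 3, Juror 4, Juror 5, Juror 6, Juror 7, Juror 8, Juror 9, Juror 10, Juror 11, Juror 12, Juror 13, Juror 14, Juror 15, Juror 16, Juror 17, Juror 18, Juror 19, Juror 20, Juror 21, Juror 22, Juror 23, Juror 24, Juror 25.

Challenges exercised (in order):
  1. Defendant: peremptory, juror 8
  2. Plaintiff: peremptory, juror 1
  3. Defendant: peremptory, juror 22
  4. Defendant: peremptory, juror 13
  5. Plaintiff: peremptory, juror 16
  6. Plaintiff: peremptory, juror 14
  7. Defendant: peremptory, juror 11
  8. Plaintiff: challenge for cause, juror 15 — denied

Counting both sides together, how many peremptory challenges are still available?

2

Plaintiff allotment: 3. Defendant allotment: 3 base + 3 multi-party = 6.
Plaintiff peremptories used: #1, #16, #14 — 3 (the for-cause on #15 doesn't count).
Defendant peremptories used: #8, #22, #13, #11 — 4.
Remaining: (3 − 3) + (6 − 4) = 2.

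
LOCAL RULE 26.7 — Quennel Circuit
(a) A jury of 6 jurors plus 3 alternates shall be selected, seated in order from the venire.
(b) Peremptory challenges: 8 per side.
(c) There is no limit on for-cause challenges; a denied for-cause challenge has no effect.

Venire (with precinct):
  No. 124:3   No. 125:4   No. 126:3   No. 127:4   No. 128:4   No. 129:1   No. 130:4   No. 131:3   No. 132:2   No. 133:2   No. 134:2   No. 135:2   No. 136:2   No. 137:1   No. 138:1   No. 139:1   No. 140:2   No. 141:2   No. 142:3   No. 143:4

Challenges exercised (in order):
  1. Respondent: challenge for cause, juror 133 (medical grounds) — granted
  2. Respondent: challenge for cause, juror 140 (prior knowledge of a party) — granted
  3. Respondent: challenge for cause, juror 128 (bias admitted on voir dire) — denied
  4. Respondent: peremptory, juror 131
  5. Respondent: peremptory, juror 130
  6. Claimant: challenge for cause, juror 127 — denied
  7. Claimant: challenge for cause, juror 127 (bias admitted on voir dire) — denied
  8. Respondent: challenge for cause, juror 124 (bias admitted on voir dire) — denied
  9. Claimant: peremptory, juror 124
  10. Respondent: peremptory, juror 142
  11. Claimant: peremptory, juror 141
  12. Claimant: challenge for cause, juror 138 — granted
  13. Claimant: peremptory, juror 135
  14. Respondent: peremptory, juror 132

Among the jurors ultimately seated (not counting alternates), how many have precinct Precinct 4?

Removed: #124, #130, #131, #132, #133, #135, #138, #140, #141, #142.
Seated jurors 1–6: #125, #126, #127, #128, #129, #134 (alternates #136, #137, #139 not counted).
Of those, in Precinct 4: #125, #127, #128 → 3.

3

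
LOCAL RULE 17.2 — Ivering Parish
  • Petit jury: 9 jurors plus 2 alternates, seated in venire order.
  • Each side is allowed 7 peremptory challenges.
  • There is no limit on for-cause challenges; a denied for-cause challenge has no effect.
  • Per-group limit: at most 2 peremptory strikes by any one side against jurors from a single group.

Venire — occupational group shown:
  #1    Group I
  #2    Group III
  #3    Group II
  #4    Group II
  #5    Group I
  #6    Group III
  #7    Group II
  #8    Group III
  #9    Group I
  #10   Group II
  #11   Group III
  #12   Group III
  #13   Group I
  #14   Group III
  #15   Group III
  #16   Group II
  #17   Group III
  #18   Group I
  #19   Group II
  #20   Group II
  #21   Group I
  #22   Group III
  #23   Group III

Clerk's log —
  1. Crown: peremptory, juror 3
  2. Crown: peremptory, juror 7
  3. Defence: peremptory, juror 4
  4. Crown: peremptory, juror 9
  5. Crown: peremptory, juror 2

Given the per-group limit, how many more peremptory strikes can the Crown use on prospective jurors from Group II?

0

Crown peremptories so far: #3, #7, #9, #2 — 4 of 7 used, 3 left overall.
Against Group II: #3, #7 — 2 used; per-group cap 2 leaves 0.
Binding limit: min(3, 0) = 0.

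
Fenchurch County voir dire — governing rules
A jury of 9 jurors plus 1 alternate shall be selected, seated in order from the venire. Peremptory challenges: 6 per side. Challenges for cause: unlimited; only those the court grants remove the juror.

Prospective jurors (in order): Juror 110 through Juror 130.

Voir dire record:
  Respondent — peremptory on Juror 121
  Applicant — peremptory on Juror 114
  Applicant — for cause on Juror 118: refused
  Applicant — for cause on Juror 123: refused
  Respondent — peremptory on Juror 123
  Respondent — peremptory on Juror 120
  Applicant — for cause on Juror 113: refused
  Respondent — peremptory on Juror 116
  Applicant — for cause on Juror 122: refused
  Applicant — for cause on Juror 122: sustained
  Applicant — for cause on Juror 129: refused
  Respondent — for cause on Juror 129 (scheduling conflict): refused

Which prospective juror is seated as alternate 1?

125

Removed: #114, #116, #120, #121, #122, #123. (#113, #118, #129 stay — for-cause denied.)
Filling seats in venire order through position 10: #110, #111, #112, #113, #115, #117, #118, #119, #124, #125.
So alternate 1 is #125.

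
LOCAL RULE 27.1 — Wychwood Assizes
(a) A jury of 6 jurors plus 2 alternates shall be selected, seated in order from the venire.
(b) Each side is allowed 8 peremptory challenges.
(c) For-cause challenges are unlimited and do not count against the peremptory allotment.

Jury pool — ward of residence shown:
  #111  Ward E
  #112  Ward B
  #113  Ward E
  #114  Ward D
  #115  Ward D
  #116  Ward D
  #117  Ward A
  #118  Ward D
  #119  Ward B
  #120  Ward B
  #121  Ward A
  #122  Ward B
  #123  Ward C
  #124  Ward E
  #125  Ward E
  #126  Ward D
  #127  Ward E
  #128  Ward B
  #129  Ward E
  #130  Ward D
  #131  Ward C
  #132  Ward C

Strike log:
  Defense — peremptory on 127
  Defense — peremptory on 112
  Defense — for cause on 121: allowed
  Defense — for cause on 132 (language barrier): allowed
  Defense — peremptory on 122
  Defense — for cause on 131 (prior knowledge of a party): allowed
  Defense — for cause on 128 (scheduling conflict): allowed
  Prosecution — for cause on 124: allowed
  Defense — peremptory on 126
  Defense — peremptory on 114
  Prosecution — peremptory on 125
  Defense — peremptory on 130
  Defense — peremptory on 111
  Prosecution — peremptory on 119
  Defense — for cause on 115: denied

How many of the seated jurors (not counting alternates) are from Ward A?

1

Removed: #111, #112, #114, #119, #121, #122, #124, #125, #126, #127, #128, #130, #131, #132.
Seated jurors 1–6: #113, #115, #116, #117, #118, #120 (alternates #123, #129 not counted).
Of those, in Ward A: #117 → 1.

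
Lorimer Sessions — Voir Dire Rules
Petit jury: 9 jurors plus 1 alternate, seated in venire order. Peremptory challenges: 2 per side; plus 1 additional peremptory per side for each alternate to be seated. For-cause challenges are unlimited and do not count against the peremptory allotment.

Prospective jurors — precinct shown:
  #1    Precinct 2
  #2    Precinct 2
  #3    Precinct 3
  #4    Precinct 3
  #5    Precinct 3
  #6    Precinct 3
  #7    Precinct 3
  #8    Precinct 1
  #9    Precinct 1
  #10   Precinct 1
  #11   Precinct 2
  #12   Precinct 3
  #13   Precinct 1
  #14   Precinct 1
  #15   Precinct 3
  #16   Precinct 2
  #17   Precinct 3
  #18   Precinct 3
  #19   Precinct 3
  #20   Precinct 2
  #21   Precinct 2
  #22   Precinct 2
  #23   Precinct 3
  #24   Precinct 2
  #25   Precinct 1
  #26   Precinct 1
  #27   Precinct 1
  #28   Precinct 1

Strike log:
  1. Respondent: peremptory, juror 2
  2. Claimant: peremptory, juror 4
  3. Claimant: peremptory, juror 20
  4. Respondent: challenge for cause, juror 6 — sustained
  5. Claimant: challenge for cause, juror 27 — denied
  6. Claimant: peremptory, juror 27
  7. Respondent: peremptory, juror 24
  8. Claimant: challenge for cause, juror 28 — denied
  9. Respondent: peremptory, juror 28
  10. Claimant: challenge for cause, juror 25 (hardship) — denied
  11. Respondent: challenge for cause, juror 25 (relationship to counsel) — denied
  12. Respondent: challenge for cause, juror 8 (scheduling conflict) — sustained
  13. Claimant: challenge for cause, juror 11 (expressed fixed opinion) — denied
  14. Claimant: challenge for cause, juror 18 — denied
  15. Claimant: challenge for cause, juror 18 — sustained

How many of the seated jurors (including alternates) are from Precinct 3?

4

Removed: #2, #4, #6, #8, #18, #20, #24, #27, #28.
Seated (10 incl. alternates): #1, #3, #5, #7, #9, #10, #11, #12, #13, #14.
Of those, in Precinct 3: #3, #5, #7, #12 → 4.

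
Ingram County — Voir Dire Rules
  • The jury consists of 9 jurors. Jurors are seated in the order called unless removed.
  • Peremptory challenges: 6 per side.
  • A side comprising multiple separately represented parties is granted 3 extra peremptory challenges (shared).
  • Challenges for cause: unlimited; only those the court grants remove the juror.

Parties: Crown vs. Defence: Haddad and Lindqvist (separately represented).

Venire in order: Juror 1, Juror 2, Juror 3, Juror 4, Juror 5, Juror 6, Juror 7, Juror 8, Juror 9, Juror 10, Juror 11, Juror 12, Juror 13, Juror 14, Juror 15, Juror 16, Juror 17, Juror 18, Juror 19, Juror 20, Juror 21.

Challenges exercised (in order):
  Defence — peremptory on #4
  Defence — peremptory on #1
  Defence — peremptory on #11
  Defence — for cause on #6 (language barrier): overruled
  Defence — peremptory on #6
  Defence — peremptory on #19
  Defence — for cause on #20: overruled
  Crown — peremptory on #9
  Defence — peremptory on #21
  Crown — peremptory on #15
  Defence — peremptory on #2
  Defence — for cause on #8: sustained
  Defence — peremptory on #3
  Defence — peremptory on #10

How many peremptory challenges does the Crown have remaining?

Crown allotment: 6.
Crown peremptories used: #9, #15 — 2.
Remaining: 6 − 2 = 4.

4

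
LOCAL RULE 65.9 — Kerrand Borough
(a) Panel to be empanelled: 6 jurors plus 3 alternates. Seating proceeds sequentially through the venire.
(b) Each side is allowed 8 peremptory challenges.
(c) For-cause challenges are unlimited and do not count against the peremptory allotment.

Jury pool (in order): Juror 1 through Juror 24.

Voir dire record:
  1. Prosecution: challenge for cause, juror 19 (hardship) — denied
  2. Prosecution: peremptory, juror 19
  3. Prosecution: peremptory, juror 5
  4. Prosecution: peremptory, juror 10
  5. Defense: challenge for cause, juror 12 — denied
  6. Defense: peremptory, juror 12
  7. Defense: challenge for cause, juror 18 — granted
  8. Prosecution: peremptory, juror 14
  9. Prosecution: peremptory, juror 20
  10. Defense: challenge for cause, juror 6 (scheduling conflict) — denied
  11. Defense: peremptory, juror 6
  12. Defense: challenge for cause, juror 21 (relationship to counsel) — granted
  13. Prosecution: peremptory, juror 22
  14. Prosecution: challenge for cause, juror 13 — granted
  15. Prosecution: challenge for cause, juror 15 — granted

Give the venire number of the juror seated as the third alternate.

Removed: #5, #6, #10, #12, #13, #14, #15, #18, #19, #20, #21, #22.
Seating in order: seats 1–6 → #1, #2, #3, #4, #7, #8; alternates → #9, #11, #16.
So alternate 3 is #16.

16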